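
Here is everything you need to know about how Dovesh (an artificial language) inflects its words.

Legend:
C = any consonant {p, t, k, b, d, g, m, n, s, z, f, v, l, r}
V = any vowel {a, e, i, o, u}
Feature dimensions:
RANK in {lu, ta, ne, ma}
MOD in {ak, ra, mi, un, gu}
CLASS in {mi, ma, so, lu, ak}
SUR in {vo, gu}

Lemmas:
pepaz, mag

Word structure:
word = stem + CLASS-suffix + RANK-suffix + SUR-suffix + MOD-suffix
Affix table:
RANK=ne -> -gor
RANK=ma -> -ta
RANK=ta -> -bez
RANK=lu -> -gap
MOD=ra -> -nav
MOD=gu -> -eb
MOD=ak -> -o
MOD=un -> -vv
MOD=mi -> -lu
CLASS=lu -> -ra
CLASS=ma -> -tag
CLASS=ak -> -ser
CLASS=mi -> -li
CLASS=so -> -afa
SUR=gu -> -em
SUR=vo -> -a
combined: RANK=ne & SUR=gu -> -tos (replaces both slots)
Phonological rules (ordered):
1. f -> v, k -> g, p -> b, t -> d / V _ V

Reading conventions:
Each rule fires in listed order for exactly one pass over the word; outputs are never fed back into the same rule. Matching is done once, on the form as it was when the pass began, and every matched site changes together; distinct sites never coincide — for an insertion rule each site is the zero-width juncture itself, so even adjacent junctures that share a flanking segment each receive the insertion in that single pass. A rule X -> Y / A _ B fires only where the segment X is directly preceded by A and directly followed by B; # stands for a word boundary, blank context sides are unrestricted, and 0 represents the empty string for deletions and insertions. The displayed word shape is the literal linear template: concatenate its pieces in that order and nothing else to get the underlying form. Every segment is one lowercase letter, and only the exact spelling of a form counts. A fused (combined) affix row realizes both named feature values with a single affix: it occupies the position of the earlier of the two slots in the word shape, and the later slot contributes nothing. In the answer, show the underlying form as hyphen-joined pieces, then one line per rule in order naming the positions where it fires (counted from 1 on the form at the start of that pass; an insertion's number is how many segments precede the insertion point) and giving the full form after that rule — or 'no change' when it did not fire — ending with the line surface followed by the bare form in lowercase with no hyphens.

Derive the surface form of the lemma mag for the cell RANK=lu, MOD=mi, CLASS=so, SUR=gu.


underlying: mag-afa-gap-em-lu
1. f -> v, k -> g, p -> b, t -> d / V _ V: fires at position(s) 5, 9: magavagabemlu
surface: magavagabemlu


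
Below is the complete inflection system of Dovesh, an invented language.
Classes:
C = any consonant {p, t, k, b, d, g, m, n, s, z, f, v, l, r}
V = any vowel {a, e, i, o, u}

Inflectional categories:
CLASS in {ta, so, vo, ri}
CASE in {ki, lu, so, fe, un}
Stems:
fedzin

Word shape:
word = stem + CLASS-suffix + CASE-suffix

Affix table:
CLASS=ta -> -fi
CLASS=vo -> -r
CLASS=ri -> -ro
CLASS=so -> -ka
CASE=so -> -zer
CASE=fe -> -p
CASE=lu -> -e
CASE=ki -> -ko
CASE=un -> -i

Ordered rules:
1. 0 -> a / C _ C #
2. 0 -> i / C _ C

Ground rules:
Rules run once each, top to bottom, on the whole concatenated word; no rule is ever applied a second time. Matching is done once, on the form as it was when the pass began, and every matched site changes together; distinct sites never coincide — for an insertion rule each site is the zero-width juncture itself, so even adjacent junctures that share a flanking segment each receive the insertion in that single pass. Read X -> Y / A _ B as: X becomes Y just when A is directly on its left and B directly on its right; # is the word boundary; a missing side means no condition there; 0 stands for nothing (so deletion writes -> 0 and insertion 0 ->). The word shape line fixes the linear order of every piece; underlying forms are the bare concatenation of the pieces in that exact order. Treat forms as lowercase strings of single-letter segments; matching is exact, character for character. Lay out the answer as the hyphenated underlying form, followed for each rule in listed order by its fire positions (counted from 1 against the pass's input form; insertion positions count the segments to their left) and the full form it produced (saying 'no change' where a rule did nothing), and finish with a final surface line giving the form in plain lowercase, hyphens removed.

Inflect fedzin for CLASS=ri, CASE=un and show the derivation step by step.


underlying: fedzin-ro-i
1. 0 -> a / C _ C #: no change
2. 0 -> i / C _ C: inserts after position(s) 3, 6: fediziniroi
surface: fediziniroi


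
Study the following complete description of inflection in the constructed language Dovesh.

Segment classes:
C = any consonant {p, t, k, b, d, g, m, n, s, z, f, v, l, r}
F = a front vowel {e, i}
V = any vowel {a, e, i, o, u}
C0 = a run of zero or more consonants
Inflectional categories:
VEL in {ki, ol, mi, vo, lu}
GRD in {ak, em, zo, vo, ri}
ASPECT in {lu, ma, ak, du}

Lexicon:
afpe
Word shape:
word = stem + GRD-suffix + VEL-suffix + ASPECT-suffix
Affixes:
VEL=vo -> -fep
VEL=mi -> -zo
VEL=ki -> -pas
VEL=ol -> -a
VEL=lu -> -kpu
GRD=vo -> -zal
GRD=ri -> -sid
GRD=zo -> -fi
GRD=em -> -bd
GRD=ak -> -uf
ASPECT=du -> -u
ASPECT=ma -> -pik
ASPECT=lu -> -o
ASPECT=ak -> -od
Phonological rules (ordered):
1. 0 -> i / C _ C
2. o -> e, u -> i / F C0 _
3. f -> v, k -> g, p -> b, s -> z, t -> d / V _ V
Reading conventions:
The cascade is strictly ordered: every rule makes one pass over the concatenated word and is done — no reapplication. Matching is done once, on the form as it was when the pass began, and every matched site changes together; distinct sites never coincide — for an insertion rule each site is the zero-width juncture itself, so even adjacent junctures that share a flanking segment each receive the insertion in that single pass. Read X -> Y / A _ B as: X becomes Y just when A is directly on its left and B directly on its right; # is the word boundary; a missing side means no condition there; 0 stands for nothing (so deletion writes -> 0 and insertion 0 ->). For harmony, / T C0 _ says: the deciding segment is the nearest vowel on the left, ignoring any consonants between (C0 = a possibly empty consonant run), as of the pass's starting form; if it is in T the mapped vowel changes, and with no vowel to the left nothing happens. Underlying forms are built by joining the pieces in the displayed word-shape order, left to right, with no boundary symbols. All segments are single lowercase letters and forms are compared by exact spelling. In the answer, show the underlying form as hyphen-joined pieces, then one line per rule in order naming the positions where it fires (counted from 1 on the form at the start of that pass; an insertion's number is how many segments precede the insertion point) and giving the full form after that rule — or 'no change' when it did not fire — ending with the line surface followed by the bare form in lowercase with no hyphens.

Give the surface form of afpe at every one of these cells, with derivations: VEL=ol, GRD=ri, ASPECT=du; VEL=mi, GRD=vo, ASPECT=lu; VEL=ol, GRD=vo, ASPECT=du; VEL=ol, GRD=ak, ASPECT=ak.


cell VEL=ol, GRD=ri, ASPECT=du:
underlying: afpe-sid-a-u
1. 0 -> i / C _ C: inserts after position(s) 2: afipesidau
2. o -> e, u -> i / F C0 _: no change
3. f -> v, k -> g, p -> b, s -> z, t -> d / V _ V: fires at position(s) 2, 4, 6: avibezidau
surface: avibezidau

cell VEL=mi, GRD=vo, ASPECT=lu:
underlying: afpe-zal-zo-o
1. 0 -> i / C _ C: inserts after position(s) 2, 7: afipezalizoo
2. o -> e, u -> i / F C0 _: fires at position(s) 11: afipezalizeo
3. f -> v, k -> g, p -> b, s -> z, t -> d / V _ V: fires at position(s) 2, 4: avibezalizeo
surface: avibezalizeo

cell VEL=ol, GRD=vo, ASPECT=du:
underlying: afpe-zal-a-u
1. 0 -> i / C _ C: inserts after position(s) 2: afipezalau
2. o -> e, u -> i / F C0 _: no change
3. f -> v, k -> g, p -> b, s -> z, t -> d / V _ V: fires at position(s) 2, 4: avibezalau
surface: avibezalau

cell VEL=ol, GRD=ak, ASPECT=ak:
underlying: afpe-uf-a-od
1. 0 -> i / C _ C: inserts after position(s) 2: afipeufaod
2. o -> e, u -> i / F C0 _: fires at position(s) 6: afipeifaod
3. f -> v, k -> g, p -> b, s -> z, t -> d / V _ V: fires at position(s) 2, 4, 7: avibeivaod
surface: avibeivaod


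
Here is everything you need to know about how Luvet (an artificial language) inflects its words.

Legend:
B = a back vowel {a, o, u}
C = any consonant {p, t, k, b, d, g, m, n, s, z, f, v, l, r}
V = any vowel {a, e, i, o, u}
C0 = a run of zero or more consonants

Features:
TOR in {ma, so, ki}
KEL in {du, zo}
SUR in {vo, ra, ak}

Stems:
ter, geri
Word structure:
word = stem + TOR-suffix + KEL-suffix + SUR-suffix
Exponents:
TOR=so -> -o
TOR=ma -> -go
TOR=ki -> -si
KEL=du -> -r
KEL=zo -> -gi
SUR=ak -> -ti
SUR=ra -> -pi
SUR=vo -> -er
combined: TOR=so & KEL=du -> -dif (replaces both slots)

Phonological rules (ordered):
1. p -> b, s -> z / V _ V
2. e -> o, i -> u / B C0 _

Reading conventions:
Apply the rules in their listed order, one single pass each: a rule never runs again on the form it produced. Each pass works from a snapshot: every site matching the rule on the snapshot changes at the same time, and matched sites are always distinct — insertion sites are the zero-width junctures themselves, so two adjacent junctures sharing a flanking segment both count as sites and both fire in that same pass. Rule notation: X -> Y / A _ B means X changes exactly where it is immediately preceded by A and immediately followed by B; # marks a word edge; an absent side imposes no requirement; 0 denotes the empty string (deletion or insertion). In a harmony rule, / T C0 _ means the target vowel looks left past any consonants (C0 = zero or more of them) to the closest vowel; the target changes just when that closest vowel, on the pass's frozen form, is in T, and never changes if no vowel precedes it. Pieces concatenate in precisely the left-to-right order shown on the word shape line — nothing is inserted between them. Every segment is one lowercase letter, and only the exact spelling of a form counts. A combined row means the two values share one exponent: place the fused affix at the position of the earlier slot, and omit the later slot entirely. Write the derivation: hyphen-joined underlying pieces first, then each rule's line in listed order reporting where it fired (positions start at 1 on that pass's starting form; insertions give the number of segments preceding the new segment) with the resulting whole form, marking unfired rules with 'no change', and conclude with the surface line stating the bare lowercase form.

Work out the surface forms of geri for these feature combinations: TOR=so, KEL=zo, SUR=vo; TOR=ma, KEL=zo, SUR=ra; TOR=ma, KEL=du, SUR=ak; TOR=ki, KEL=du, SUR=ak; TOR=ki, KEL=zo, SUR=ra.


cell TOR=so, KEL=zo, SUR=vo:
underlying: geri-o-gi-er
1. p -> b, s -> z / V _ V: no change
2. e -> o, i -> u / B C0 _: fires at position(s) 7: gerioguer
surface: gerioguer

cell TOR=ma, KEL=zo, SUR=ra:
underlying: geri-go-gi-pi
1. p -> b, s -> z / V _ V: fires at position(s) 9: gerigogibi
2. e -> o, i -> u / B C0 _: fires at position(s) 8: gerigogubi
surface: gerigogubi

cell TOR=ma, KEL=du, SUR=ak:
underlying: geri-go-r-ti
1. p -> b, s -> z / V _ V: no change
2. e -> o, i -> u / B C0 _: fires at position(s) 9: gerigortu
surface: gerigortu

cell TOR=ki, KEL=du, SUR=ak:
underlying: geri-si-r-ti
1. p -> b, s -> z / V _ V: fires at position(s) 5: gerizirti
2. e -> o, i -> u / B C0 _: no change
surface: gerizirti

cell TOR=ki, KEL=zo, SUR=ra:
underlying: geri-si-gi-pi
1. p -> b, s -> z / V _ V: fires at position(s) 5, 9: gerizigibi
2. e -> o, i -> u / B C0 _: no change
surface: gerizigibi


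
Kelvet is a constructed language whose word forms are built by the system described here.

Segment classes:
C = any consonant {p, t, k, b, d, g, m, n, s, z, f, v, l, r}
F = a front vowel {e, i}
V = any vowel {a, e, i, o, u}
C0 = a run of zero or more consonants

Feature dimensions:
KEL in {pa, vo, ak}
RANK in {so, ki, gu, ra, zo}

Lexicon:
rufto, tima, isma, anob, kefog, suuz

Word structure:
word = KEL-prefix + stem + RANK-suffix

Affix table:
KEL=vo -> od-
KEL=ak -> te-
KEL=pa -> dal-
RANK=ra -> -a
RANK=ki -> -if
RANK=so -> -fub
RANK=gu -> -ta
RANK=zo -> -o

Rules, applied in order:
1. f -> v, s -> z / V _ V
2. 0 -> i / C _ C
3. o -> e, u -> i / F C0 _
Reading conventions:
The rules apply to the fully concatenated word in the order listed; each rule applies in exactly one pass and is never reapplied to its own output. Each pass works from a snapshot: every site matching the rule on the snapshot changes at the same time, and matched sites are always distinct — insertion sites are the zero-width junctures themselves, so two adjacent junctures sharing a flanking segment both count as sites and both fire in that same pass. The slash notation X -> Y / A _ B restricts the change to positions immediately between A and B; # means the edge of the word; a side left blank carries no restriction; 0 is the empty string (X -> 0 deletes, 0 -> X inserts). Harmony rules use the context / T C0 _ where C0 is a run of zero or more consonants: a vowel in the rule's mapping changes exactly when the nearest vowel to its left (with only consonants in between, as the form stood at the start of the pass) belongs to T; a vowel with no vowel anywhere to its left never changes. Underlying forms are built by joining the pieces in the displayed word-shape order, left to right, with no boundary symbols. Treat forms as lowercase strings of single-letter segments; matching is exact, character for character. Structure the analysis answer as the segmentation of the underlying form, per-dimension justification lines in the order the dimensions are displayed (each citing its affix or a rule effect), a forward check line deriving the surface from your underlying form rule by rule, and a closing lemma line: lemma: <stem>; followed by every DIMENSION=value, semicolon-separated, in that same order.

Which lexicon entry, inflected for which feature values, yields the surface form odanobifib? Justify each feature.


underlying: od-anob-fub
KEL=vo - signalled by the affix od-
RANK=so - signalled by the affix -fub
check: odanobfub -> odanobfub -> odanobifub -> odanobifib
lemma: anob; KEL=vo; RANK=so


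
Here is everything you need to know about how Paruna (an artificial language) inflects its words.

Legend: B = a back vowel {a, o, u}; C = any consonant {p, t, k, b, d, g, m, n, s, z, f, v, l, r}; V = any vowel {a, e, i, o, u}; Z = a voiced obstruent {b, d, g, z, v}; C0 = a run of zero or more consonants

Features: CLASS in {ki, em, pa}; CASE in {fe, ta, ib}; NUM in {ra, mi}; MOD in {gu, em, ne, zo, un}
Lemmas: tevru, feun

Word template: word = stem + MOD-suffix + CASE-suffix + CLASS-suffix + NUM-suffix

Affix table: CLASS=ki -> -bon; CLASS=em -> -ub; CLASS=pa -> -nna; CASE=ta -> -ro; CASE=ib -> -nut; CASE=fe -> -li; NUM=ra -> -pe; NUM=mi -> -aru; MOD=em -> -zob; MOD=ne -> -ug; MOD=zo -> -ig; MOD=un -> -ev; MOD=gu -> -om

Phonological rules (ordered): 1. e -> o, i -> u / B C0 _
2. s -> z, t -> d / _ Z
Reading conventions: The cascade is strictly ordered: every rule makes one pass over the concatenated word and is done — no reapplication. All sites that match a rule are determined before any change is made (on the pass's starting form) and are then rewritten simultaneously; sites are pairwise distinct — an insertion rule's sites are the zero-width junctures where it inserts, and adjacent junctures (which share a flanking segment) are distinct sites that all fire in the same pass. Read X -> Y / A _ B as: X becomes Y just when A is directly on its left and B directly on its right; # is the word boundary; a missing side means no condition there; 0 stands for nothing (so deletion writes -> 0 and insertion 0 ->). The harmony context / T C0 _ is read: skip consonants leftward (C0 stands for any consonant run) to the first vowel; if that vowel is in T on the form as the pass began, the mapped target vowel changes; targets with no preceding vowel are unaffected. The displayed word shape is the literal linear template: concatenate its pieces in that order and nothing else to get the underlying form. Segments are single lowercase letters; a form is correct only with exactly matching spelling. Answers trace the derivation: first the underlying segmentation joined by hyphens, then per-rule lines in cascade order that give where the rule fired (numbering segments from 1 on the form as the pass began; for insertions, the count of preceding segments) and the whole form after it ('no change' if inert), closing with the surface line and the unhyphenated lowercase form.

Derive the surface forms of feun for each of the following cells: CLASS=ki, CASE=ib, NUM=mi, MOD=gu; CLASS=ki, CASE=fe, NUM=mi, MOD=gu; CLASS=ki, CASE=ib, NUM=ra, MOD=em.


cell CLASS=ki, CASE=ib, NUM=mi, MOD=gu:
underlying: feun-om-nut-bon-aru
1. e -> o, i -> u / B C0 _: no change
2. s -> z, t -> d / _ Z: fires at position(s) 9: feunomnudbonaru
surface: feunomnudbonaru

cell CLASS=ki, CASE=fe, NUM=mi, MOD=gu:
underlying: feun-om-li-bon-aru
1. e -> o, i -> u / B C0 _: fires at position(s) 8: feunomlubonaru
2. s -> z, t -> d / _ Z: no change
surface: feunomlubonaru

cell CLASS=ki, CASE=ib, NUM=ra, MOD=em:
underlying: feun-zob-nut-bon-pe
1. e -> o, i -> u / B C0 _: fires at position(s) 15: feunzobnutbonpo
2. s -> z, t -> d / _ Z: fires at position(s) 10: feunzobnudbonpo
surface: feunzobnudbonpo


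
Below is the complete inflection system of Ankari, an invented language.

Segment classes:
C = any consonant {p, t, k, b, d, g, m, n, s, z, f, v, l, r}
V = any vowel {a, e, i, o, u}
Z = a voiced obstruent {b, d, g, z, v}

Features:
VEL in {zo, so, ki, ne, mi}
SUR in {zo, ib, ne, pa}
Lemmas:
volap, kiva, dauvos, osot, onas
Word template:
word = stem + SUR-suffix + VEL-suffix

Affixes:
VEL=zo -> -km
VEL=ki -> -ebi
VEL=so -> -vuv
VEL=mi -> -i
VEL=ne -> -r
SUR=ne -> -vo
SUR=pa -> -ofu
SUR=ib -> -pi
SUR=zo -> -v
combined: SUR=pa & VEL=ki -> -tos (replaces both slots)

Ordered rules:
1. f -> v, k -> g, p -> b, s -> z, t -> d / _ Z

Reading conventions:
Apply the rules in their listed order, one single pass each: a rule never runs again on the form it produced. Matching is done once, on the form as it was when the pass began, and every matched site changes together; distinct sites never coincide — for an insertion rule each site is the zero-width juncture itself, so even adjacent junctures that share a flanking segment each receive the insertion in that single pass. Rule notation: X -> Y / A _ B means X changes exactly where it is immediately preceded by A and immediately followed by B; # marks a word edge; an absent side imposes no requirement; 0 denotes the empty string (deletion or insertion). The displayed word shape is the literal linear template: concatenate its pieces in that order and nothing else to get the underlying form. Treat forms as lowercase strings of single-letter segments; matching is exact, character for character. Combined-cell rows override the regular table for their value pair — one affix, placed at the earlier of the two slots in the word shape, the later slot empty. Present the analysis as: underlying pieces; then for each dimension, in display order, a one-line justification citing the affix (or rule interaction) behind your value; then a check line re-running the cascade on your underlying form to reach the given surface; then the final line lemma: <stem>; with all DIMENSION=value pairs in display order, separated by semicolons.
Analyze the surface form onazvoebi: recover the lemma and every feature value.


underlying: onas-vo-ebi
VEL=ki - signalled by the affix -ebi
SUR=ne - signalled by the affix -vo
check: onasvoebi -> onazvoebi
lemma: onas; VEL=ki; SUR=ne


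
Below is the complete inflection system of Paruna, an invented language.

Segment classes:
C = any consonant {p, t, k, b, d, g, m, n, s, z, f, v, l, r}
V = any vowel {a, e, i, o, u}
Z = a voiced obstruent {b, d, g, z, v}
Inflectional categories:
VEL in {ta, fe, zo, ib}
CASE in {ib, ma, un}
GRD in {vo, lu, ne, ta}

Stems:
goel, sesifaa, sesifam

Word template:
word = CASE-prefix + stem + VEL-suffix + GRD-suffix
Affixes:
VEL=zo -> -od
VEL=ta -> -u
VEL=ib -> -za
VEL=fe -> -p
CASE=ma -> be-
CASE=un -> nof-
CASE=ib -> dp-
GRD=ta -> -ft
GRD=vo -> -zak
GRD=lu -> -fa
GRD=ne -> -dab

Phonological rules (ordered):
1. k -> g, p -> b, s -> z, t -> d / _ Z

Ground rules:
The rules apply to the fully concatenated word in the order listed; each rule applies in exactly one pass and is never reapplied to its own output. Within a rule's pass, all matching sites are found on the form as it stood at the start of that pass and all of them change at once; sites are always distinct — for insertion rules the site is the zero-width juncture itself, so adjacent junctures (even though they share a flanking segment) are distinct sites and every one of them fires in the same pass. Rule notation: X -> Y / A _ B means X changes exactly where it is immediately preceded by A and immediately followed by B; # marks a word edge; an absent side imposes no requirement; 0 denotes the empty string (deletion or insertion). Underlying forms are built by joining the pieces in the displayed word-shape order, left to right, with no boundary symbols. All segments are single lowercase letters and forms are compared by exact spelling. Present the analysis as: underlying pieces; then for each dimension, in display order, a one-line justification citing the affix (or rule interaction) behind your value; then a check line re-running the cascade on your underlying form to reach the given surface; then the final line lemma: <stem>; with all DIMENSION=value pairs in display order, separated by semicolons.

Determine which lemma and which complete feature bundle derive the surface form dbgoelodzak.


underlying: dp-goel-od-zak
VEL=zo - signalled by the affix -od
CASE=ib - signalled by the affix dp-
GRD=vo - signalled by the affix -zak
check: dpgoelodzak -> dbgoelodzak
lemma: goel; VEL=zo; CASE=ib; GRD=vo


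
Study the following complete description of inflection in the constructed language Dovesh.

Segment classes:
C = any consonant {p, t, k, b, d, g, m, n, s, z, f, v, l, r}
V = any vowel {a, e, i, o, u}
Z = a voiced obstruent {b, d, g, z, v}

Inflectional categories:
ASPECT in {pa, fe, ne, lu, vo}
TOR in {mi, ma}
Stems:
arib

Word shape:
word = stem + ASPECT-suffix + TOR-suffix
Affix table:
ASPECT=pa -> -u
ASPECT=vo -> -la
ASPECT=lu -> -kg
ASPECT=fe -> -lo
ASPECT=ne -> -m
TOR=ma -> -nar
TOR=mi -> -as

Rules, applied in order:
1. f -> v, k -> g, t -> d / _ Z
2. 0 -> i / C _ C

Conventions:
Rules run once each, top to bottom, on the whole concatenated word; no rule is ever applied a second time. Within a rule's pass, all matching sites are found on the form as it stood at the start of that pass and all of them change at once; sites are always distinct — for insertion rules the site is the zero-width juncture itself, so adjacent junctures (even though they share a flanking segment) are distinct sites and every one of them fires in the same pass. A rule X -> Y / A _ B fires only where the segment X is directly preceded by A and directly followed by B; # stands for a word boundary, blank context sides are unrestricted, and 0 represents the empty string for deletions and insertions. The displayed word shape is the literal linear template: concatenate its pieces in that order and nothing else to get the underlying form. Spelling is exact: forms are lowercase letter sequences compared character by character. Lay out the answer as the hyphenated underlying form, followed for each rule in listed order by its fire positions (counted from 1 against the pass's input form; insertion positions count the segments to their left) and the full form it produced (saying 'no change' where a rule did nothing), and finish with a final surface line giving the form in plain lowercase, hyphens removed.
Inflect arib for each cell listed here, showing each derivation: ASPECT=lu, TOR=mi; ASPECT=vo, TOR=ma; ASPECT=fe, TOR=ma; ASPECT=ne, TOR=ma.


cell ASPECT=lu, TOR=mi:
underlying: arib-kg-as
1. f -> v, k -> g, t -> d / _ Z: fires at position(s) 5: aribggas
2. 0 -> i / C _ C: inserts after position(s) 4, 5: aribigigas
surface: aribigigas

cell ASPECT=vo, TOR=ma:
underlying: arib-la-nar
1. f -> v, k -> g, t -> d / _ Z: no change
2. 0 -> i / C _ C: inserts after position(s) 4: aribilanar
surface: aribilanar

cell ASPECT=fe, TOR=ma:
underlying: arib-lo-nar
1. f -> v, k -> g, t -> d / _ Z: no change
2. 0 -> i / C _ C: inserts after position(s) 4: aribilonar
surface: aribilonar

cell ASPECT=ne, TOR=ma:
underlying: arib-m-nar
1. f -> v, k -> g, t -> d / _ Z: no change
2. 0 -> i / C _ C: inserts after position(s) 4, 5: aribiminar
surface: aribiminar


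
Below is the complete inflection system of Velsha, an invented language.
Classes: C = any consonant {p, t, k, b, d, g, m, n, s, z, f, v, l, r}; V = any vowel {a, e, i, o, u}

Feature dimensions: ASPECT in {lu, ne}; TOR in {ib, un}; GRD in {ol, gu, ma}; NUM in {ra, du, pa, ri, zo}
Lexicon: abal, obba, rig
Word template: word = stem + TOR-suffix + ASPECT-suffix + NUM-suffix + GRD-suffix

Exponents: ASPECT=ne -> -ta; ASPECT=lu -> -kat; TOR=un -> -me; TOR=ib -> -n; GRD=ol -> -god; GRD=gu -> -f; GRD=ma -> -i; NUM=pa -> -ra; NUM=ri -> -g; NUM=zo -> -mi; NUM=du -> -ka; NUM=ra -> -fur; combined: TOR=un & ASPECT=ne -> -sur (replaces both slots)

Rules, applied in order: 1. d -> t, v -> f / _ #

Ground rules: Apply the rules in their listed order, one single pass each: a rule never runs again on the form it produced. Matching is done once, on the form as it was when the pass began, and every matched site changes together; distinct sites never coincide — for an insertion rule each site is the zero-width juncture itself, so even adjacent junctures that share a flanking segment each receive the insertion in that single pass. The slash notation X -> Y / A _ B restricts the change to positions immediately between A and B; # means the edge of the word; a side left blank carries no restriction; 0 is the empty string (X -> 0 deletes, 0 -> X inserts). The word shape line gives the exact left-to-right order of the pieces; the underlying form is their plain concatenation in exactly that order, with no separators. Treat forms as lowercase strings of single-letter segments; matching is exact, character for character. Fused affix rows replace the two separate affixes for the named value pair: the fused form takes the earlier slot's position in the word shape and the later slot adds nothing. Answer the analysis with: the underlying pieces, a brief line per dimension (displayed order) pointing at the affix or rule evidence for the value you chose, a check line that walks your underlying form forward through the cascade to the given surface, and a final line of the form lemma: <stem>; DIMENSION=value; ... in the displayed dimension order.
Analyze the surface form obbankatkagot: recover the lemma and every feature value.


underlying: obba-n-kat-ka-god
ASPECT=lu - signalled by the affix -kat
TOR=ib - signalled by the affix -n
GRD=ol - signalled by the affix -god
NUM=du - signalled by the affix -ka
check: obbankatkagod -> obbankatkagot
lemma: obba; ASPECT=lu; TOR=ib; GRD=ol; NUM=du


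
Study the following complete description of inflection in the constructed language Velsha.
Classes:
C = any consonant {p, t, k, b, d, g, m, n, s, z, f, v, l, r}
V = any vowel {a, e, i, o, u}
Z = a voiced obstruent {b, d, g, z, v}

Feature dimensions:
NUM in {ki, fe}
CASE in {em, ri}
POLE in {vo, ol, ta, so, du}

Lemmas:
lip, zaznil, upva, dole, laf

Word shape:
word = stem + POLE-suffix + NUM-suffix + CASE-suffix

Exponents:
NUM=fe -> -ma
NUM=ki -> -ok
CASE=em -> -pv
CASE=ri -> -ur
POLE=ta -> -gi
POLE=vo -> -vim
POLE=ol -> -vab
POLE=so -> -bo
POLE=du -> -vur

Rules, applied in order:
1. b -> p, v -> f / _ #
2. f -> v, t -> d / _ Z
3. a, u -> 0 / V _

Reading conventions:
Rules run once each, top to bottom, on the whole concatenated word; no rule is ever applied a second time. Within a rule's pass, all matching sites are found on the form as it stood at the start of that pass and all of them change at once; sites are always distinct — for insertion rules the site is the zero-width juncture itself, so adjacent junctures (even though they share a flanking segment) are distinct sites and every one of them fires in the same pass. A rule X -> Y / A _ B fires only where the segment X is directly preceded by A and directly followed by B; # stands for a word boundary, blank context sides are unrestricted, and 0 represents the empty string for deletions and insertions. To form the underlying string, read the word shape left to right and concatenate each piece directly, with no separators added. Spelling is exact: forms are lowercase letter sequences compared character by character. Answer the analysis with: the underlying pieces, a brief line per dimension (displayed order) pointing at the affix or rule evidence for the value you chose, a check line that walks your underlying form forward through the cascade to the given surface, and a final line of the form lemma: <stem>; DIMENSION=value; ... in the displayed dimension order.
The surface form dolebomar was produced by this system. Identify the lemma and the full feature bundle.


underlying: dole-bo-ma-ur
NUM=fe - signalled by the affix -ma
CASE=ri - signalled by the affix -ur
POLE=so - signalled by the affix -bo
check: dolebomaur -> dolebomaur -> dolebomaur -> dolebomar
lemma: dole; NUM=fe; CASE=ri; POLE=so


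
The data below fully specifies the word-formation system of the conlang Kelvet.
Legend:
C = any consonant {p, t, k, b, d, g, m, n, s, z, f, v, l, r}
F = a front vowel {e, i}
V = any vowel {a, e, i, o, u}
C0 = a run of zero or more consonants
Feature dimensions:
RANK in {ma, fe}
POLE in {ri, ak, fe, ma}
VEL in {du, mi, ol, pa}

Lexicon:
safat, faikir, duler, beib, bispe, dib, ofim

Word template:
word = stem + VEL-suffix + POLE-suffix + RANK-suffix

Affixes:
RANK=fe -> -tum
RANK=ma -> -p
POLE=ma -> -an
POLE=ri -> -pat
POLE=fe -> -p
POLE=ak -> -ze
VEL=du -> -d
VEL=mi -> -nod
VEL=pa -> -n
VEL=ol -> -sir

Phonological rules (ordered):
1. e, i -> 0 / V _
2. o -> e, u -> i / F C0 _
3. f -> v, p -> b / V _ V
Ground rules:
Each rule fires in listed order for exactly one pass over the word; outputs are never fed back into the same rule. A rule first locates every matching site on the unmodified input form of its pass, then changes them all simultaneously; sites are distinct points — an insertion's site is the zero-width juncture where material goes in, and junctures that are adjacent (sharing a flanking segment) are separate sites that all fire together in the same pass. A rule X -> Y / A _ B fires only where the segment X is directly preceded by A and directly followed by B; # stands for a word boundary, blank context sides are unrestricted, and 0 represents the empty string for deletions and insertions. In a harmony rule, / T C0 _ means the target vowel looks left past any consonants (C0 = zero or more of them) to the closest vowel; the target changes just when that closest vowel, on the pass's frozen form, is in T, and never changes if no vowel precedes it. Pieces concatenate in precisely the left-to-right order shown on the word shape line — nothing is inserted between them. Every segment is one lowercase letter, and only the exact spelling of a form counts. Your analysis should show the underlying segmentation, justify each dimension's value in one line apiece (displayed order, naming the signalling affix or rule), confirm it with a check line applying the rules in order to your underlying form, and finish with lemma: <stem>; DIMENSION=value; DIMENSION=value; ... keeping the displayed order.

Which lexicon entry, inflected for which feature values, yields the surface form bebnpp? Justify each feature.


underlying: beib-n-p-p
RANK=ma - signalled by the affix -p
POLE=fe - signalled by the affix -p
VEL=pa - signalled by the affix -n
check: beibnpp -> bebnpp -> bebnpp -> bebnpp
lemma: beib; RANK=ma; POLE=fe; VEL=pa


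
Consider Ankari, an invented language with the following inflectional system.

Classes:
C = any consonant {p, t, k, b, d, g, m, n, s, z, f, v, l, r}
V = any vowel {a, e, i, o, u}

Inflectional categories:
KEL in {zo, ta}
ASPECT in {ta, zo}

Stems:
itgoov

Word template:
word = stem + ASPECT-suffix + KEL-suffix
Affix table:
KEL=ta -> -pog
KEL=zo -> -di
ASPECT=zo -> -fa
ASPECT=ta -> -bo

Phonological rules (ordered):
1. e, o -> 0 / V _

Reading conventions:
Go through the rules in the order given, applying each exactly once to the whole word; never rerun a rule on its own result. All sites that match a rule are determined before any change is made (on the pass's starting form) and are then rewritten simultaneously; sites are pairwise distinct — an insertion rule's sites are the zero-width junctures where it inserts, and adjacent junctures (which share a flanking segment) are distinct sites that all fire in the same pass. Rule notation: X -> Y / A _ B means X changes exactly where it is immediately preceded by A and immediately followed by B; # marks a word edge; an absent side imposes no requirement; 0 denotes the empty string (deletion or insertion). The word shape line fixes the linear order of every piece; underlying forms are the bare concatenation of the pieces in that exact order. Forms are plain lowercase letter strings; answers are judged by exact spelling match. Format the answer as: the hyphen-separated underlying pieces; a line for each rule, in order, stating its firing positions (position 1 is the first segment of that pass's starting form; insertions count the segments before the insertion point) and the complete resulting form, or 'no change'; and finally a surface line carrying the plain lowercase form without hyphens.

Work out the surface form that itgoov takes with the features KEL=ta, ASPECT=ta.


underlying: itgoov-bo-pog
1. e, o -> 0 / V _: fires at position(s) 5: itgovbopog
surface: itgovbopog


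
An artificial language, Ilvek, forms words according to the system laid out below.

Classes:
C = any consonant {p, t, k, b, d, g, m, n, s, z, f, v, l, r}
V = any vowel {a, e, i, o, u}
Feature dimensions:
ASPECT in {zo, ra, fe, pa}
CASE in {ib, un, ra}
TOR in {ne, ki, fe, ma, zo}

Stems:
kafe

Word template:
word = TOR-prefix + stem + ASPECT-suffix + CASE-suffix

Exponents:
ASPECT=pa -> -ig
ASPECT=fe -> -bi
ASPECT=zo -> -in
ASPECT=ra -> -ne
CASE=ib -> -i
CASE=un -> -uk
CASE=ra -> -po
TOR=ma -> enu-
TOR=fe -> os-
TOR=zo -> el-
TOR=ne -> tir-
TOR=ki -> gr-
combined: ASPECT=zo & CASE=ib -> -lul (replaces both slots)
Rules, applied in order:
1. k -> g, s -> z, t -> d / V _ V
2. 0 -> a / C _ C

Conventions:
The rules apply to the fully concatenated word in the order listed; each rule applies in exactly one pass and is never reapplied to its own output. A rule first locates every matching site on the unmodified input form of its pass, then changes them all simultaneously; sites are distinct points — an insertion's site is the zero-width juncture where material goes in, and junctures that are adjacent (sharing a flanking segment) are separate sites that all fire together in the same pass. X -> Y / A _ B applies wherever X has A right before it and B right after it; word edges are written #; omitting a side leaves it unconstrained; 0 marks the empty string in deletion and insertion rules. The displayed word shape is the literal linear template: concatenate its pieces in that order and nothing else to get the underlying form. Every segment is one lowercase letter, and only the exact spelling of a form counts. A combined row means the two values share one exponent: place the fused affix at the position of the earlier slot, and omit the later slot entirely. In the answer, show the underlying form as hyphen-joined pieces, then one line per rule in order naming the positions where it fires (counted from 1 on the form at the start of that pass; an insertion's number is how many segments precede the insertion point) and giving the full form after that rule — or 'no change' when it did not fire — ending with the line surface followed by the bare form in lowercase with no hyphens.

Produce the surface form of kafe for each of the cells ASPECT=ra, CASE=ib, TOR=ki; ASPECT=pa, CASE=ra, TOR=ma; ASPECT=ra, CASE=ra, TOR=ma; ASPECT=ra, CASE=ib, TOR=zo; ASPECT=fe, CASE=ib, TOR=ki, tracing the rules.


cell ASPECT=ra, CASE=ib, TOR=ki:
underlying: gr-kafe-ne-i
1. k -> g, s -> z, t -> d / V _ V: no change
2. 0 -> a / C _ C: inserts after position(s) 1, 2: garakafenei
surface: garakafenei

cell ASPECT=pa, CASE=ra, TOR=ma:
underlying: enu-kafe-ig-po
1. k -> g, s -> z, t -> d / V _ V: fires at position(s) 4: enugafeigpo
2. 0 -> a / C _ C: inserts after position(s) 9: enugafeigapo
surface: enugafeigapo

cell ASPECT=ra, CASE=ra, TOR=ma:
underlying: enu-kafe-ne-po
1. k -> g, s -> z, t -> d / V _ V: fires at position(s) 4: enugafenepo
2. 0 -> a / C _ C: no change
surface: enugafenepo

cell ASPECT=ra, CASE=ib, TOR=zo:
underlying: el-kafe-ne-i
1. k -> g, s -> z, t -> d / V _ V: no change
2. 0 -> a / C _ C: inserts after position(s) 2: elakafenei
surface: elakafenei

cell ASPECT=fe, CASE=ib, TOR=ki:
underlying: gr-kafe-bi-i
1. k -> g, s -> z, t -> d / V _ V: no change
2. 0 -> a / C _ C: inserts after position(s) 1, 2: garakafebii
surface: garakafebii


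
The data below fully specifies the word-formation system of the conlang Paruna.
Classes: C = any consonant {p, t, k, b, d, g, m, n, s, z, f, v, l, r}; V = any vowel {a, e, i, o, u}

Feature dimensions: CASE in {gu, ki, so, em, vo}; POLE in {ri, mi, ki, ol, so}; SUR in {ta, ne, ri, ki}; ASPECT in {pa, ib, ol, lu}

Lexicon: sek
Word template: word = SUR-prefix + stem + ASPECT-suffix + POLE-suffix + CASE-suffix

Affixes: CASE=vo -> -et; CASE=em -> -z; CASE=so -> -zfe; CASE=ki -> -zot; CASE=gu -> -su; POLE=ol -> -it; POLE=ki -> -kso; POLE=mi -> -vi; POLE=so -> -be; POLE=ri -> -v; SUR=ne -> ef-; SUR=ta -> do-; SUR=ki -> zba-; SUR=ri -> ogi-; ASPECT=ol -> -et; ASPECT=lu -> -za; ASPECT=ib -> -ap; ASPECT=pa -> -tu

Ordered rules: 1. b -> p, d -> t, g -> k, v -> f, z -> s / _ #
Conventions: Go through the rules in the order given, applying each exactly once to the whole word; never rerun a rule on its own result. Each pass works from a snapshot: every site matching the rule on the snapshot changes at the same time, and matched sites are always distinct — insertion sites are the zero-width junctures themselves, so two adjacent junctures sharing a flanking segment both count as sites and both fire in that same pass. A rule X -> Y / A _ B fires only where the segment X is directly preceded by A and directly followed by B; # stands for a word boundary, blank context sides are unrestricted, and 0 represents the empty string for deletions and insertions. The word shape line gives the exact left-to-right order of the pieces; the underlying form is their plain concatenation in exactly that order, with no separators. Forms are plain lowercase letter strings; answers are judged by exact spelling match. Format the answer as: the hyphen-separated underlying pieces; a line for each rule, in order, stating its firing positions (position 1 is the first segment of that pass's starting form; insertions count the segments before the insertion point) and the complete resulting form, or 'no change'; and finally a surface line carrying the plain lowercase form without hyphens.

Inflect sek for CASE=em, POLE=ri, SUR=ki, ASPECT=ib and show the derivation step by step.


underlying: zba-sek-ap-v-z
1. b -> p, d -> t, g -> k, v -> f, z -> s / _ #: fires at position(s) 10: zbasekapvs
surface: zbasekapvs


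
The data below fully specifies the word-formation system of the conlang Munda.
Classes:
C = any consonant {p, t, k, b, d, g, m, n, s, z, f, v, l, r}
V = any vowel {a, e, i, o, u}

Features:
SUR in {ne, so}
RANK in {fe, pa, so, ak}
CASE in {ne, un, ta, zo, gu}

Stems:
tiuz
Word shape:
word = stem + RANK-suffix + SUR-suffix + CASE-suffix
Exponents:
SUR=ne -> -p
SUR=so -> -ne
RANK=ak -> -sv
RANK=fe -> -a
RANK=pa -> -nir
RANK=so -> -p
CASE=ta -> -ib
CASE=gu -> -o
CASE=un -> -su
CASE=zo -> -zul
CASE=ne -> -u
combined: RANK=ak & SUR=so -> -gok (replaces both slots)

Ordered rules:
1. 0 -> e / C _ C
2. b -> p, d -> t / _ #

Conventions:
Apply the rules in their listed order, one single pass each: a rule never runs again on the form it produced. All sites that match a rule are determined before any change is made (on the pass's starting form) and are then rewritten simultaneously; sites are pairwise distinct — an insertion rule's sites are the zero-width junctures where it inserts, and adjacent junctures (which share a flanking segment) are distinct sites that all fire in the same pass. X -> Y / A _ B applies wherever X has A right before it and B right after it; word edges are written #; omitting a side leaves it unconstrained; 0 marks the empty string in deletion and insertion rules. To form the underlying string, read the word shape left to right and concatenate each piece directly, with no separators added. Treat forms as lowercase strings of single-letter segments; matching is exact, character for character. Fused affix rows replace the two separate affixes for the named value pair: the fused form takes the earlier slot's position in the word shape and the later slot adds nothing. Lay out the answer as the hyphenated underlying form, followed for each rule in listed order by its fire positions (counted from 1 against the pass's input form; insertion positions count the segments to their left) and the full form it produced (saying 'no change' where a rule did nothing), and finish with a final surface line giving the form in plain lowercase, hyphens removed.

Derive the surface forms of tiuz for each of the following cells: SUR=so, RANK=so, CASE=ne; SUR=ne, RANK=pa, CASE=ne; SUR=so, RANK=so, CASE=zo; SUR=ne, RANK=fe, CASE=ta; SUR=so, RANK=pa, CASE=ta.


cell SUR=so, RANK=so, CASE=ne:
underlying: tiuz-p-ne-u
1. 0 -> e / C _ C: inserts after position(s) 4, 5: tiuzepeneu
2. b -> p, d -> t / _ #: no change
surface: tiuzepeneu

cell SUR=ne, RANK=pa, CASE=ne:
underlying: tiuz-nir-p-u
1. 0 -> e / C _ C: inserts after position(s) 4, 7: tiuzenirepu
2. b -> p, d -> t / _ #: no change
surface: tiuzenirepu

cell SUR=so, RANK=so, CASE=zo:
underlying: tiuz-p-ne-zul
1. 0 -> e / C _ C: inserts after position(s) 4, 5: tiuzepenezul
2. b -> p, d -> t / _ #: no change
surface: tiuzepenezul

cell SUR=ne, RANK=fe, CASE=ta:
underlying: tiuz-a-p-ib
1. 0 -> e / C _ C: no change
2. b -> p, d -> t / _ #: fires at position(s) 8: tiuzapip
surface: tiuzapip

cell SUR=so, RANK=pa, CASE=ta:
underlying: tiuz-nir-ne-ib
1. 0 -> e / C _ C: inserts after position(s) 4, 7: tiuzenireneib
2. b -> p, d -> t / _ #: fires at position(s) 13: tiuzenireneip
surface: tiuzenireneip
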